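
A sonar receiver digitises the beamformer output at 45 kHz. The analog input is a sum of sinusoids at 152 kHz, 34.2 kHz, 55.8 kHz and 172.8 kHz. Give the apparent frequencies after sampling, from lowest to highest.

fs/2 = 22.5 kHz.
152 kHz mod fs = 17 kHz.
17 kHz ≤ fs/2 = 22.5 kHz, appears at 17 kHz.
34.2 kHz > fs/2 = 22.5 kHz, folds to fs − 34.2 kHz = 10.8 kHz.
55.8 kHz mod fs = 10.8 kHz.
10.8 kHz ≤ fs/2 = 22.5 kHz, appears at 10.8 kHz.
172.8 kHz mod fs = 37.8 kHz.
37.8 kHz > fs/2 = 22.5 kHz, folds to fs − 37.8 kHz = 7.2 kHz.
Distinct values: {7.2 kHz, 10.8 kHz, 17 kHz}.

7.2 kHz, 10.8 kHz, 17 kHz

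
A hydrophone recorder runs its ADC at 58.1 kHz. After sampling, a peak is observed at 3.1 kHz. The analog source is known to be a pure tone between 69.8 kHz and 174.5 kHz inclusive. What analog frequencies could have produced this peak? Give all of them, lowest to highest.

Frequencies that alias to 3.1 kHz are k·fs ± 3.1 kHz for integer k ≥ 0.
k=0: 3.1 kHz.
k=1: 55 kHz, 61.2 kHz.
k=2: 113.1 kHz, 119.3 kHz.
k=3: 171.2 kHz, 177.4 kHz.
k=4: 229.3 kHz, 235.5 kHz.
Within [69.8 kHz, 174.5 kHz]: 113.1 kHz, 119.3 kHz, 171.2 kHz.

113.1 kHz, 119.3 kHz, 171.2 kHz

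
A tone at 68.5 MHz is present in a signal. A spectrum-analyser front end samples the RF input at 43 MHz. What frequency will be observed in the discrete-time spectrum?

17.5 MHz

68.5 MHz mod fs = 25.5 MHz.
25.5 MHz > fs/2 = 21.5 MHz, folds to fs − 25.5 MHz = 17.5 MHz.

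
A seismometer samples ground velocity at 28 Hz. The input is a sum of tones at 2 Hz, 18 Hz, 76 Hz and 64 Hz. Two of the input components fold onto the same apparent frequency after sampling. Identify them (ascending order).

64 Hz, 76 Hz

fs/2 = 14 Hz.
2 Hz ≤ fs/2 = 14 Hz, passes unchanged.
18 Hz > fs/2 = 14 Hz, folds to fs − 18 Hz = 10 Hz.
76 Hz mod fs = 20 Hz.
20 Hz > fs/2 = 14 Hz, folds to fs − 20 Hz = 8 Hz.
64 Hz mod fs = 8 Hz.
8 Hz ≤ fs/2 = 14 Hz, appears at 8 Hz.
64 Hz and 76 Hz both map to 8 Hz.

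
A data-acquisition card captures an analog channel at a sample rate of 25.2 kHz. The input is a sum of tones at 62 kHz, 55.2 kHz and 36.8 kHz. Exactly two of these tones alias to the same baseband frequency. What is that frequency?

fs/2 = 12.6 kHz.
62 kHz mod fs = 11.6 kHz.
11.6 kHz ≤ fs/2 = 12.6 kHz, appears at 11.6 kHz.
55.2 kHz mod fs = 4.8 kHz.
4.8 kHz ≤ fs/2 = 12.6 kHz, appears at 4.8 kHz.
36.8 kHz mod fs = 11.6 kHz.
11.6 kHz ≤ fs/2 = 12.6 kHz, appears at 11.6 kHz.
36.8 kHz and 62 kHz both map to 11.6 kHz.

11.6 kHz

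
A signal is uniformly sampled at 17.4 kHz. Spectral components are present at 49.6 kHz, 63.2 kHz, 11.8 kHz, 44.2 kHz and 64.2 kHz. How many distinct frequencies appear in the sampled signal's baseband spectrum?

5

fs/2 = 8.7 kHz.
49.6 kHz mod fs = 14.8 kHz.
14.8 kHz > fs/2 = 8.7 kHz, folds to fs − 14.8 kHz = 2.6 kHz.
63.2 kHz mod fs = 11 kHz.
11 kHz > fs/2 = 8.7 kHz, folds to fs − 11 kHz = 6.4 kHz.
11.8 kHz > fs/2 = 8.7 kHz, folds to fs − 11.8 kHz = 5.6 kHz.
44.2 kHz mod fs = 9.4 kHz.
9.4 kHz > fs/2 = 8.7 kHz, folds to fs − 9.4 kHz = 8 kHz.
64.2 kHz mod fs = 12 kHz.
12 kHz > fs/2 = 8.7 kHz, folds to fs − 12 kHz = 5.4 kHz.
Distinct values: {2.6 kHz, 5.4 kHz, 5.6 kHz, 6.4 kHz, 8 kHz} → 5.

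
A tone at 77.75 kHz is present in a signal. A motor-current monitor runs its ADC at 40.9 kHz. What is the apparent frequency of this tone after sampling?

4.05 kHz

77.75 kHz mod fs = 36.85 kHz.
36.85 kHz > fs/2 = 20.45 kHz, folds to fs − 36.85 kHz = 4.05 kHz.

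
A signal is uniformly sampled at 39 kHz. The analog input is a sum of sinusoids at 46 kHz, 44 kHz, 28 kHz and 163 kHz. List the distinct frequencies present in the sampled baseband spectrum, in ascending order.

5 kHz, 7 kHz, 11 kHz

fs/2 = 19.5 kHz.
46 kHz mod fs = 7 kHz.
7 kHz ≤ fs/2 = 19.5 kHz, appears at 7 kHz.
44 kHz mod fs = 5 kHz.
5 kHz ≤ fs/2 = 19.5 kHz, appears at 5 kHz.
28 kHz > fs/2 = 19.5 kHz, folds to fs − 28 kHz = 11 kHz.
163 kHz mod fs = 7 kHz.
7 kHz ≤ fs/2 = 19.5 kHz, appears at 7 kHz.
Distinct values: {5 kHz, 7 kHz, 11 kHz}.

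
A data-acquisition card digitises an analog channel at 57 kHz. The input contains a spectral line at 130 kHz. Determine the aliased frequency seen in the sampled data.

130 kHz mod fs = 16 kHz.
16 kHz ≤ fs/2 = 28.5 kHz, appears at 16 kHz.

16 kHz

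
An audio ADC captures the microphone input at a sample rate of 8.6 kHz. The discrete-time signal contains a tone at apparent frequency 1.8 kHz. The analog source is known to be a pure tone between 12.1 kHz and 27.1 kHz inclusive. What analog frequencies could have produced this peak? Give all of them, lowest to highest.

15.4 kHz, 19 kHz, 24 kHz

Frequencies that alias to 1.8 kHz are k·fs ± 1.8 kHz for integer k ≥ 0.
k=0: 1.8 kHz.
k=1: 6.8 kHz, 10.4 kHz.
k=2: 15.4 kHz, 19 kHz.
k=3: 24 kHz, 27.6 kHz.
k=4: 32.6 kHz, 36.2 kHz.
Within [12.1 kHz, 27.1 kHz]: 15.4 kHz, 19 kHz, 24 kHz.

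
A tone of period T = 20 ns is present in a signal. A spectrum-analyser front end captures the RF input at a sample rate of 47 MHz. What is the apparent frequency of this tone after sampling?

3 MHz

T = 20 ns → f = 1/T = 50 MHz.
50 MHz mod fs = 3 MHz.
3 MHz ≤ fs/2 = 23.5 MHz, appears at 3 MHz.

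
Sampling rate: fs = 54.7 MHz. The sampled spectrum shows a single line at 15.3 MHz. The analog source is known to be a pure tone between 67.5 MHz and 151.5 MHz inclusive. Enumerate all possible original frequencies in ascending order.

Frequencies that alias to 15.3 MHz are k·fs ± 15.3 MHz for integer k ≥ 0.
k=0: 15.3 MHz.
k=1: 39.4 MHz, 70 MHz.
k=2: 94.1 MHz, 124.7 MHz.
k=3: 148.8 MHz, 179.4 MHz.
k=4: 203.5 MHz, 234.1 MHz.
Within [67.5 MHz, 151.5 MHz]: 70 MHz, 94.1 MHz, 124.7 MHz, 148.8 MHz.

70 MHz, 94.1 MHz, 124.7 MHz, 148.8 MHz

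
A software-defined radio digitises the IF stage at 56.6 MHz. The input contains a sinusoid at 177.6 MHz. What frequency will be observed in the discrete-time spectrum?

7.8 MHz

177.6 MHz mod fs = 7.8 MHz.
7.8 MHz ≤ fs/2 = 28.3 MHz, appears at 7.8 MHz.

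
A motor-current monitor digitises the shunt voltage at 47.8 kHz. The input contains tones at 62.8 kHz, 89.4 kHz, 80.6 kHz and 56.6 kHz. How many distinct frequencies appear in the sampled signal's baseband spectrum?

fs/2 = 23.9 kHz.
62.8 kHz mod fs = 15 kHz.
15 kHz ≤ fs/2 = 23.9 kHz, appears at 15 kHz.
89.4 kHz mod fs = 41.6 kHz.
41.6 kHz > fs/2 = 23.9 kHz, folds to fs − 41.6 kHz = 6.2 kHz.
80.6 kHz mod fs = 32.8 kHz.
32.8 kHz > fs/2 = 23.9 kHz, folds to fs − 32.8 kHz = 15 kHz.
56.6 kHz mod fs = 8.8 kHz.
8.8 kHz ≤ fs/2 = 23.9 kHz, appears at 8.8 kHz.
Distinct values: {6.2 kHz, 8.8 kHz, 15 kHz} → 3.

3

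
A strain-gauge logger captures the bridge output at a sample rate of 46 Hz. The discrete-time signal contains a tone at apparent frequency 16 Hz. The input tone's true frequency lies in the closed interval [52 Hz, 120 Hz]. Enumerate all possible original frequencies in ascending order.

62 Hz, 76 Hz, 108 Hz

Frequencies that alias to 16 Hz are k·fs ± 16 Hz for integer k ≥ 0.
k=0: 16 Hz.
k=1: 30 Hz, 62 Hz.
k=2: 76 Hz, 108 Hz.
k=3: 122 Hz, 154 Hz.
Within [52 Hz, 120 Hz]: 62 Hz, 76 Hz, 108 Hz.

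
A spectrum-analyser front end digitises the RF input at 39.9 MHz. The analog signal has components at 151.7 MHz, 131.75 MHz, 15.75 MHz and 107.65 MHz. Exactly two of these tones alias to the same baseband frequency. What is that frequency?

12.05 MHz

fs/2 = 19.95 MHz.
151.7 MHz mod fs = 32 MHz.
32 MHz > fs/2 = 19.95 MHz, folds to fs − 32 MHz = 7.9 MHz.
131.75 MHz mod fs = 12.05 MHz.
12.05 MHz ≤ fs/2 = 19.95 MHz, appears at 12.05 MHz.
15.75 MHz ≤ fs/2 = 19.95 MHz, passes unchanged.
107.65 MHz mod fs = 27.85 MHz.
27.85 MHz > fs/2 = 19.95 MHz, folds to fs − 27.85 MHz = 12.05 MHz.
107.65 MHz and 131.75 MHz both map to 12.05 MHz.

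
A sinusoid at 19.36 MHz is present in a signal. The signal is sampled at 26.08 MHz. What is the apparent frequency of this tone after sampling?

6.72 MHz

19.36 MHz > fs/2 = 13.04 MHz, folds to fs − 19.36 MHz = 6.72 MHz.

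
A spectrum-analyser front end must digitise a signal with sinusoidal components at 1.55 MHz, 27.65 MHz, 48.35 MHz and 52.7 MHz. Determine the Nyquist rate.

105.4 MHz

Highest-frequency component: 52.7 MHz.
Nyquist rate = 2 × 52.7 MHz = 105.4 MHz.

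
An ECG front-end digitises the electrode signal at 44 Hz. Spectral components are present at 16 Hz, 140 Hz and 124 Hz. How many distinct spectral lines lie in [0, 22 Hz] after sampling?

2

fs/2 = 22 Hz.
16 Hz ≤ fs/2 = 22 Hz, passes unchanged.
140 Hz mod fs = 8 Hz.
8 Hz ≤ fs/2 = 22 Hz, appears at 8 Hz.
124 Hz mod fs = 36 Hz.
36 Hz > fs/2 = 22 Hz, folds to fs − 36 Hz = 8 Hz.
Distinct values: {8 Hz, 16 Hz} → 2.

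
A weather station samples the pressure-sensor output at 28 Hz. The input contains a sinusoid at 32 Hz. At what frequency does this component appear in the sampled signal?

4 Hz

32 Hz mod fs = 4 Hz.
4 Hz ≤ fs/2 = 14 Hz, appears at 4 Hz.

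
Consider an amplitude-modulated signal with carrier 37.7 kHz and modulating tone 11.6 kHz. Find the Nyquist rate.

AM sidebands sit at fc ± fm = 26.1 kHz and 49.3 kHz.
Highest-frequency component: 49.3 kHz.
Nyquist rate = 2 × 49.3 kHz = 98.6 kHz.

98.6 kHz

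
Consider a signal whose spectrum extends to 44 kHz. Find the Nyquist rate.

88 kHz

Nyquist rate = 2 × 44 kHz = 88 kHz.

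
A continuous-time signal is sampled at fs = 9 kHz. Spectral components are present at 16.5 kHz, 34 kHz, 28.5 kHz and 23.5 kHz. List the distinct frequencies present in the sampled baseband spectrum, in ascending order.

fs/2 = 4.5 kHz.
16.5 kHz mod fs = 7.5 kHz.
7.5 kHz > fs/2 = 4.5 kHz, folds to fs − 7.5 kHz = 1.5 kHz.
34 kHz mod fs = 7 kHz.
7 kHz > fs/2 = 4.5 kHz, folds to fs − 7 kHz = 2 kHz.
28.5 kHz mod fs = 1.5 kHz.
1.5 kHz ≤ fs/2 = 4.5 kHz, appears at 1.5 kHz.
23.5 kHz mod fs = 5.5 kHz.
5.5 kHz > fs/2 = 4.5 kHz, folds to fs − 5.5 kHz = 3.5 kHz.
Distinct values: {1.5 kHz, 2 kHz, 3.5 kHz}.

1.5 kHz, 2 kHz, 3.5 kHz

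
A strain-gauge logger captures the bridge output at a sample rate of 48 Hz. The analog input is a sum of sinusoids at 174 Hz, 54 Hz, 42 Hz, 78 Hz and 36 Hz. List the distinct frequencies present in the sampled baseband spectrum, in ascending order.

fs/2 = 24 Hz.
174 Hz mod fs = 30 Hz.
30 Hz > fs/2 = 24 Hz, folds to fs − 30 Hz = 18 Hz.
54 Hz mod fs = 6 Hz.
6 Hz ≤ fs/2 = 24 Hz, appears at 6 Hz.
42 Hz > fs/2 = 24 Hz, folds to fs − 42 Hz = 6 Hz.
78 Hz mod fs = 30 Hz.
30 Hz > fs/2 = 24 Hz, folds to fs − 30 Hz = 18 Hz.
36 Hz > fs/2 = 24 Hz, folds to fs − 36 Hz = 12 Hz.
Distinct values: {6 Hz, 12 Hz, 18 Hz}.

6 Hz, 12 Hz, 18 Hz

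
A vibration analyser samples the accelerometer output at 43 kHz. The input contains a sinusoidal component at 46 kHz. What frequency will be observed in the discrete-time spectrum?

3 kHz

46 kHz mod fs = 3 kHz.
3 kHz ≤ fs/2 = 21.5 kHz, appears at 3 kHz.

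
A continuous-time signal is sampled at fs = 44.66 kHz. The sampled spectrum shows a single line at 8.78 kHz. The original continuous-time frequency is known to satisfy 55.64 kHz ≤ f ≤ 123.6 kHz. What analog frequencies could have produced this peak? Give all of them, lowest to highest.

80.54 kHz, 98.1 kHz

Frequencies that alias to 8.78 kHz are k·fs ± 8.78 kHz for integer k ≥ 0.
k=0: 8.78 kHz.
k=1: 35.88 kHz, 53.44 kHz.
k=2: 80.54 kHz, 98.1 kHz.
k=3: 125.2 kHz, 142.76 kHz.
Within [55.64 kHz, 123.6 kHz]: 80.54 kHz, 98.1 kHz.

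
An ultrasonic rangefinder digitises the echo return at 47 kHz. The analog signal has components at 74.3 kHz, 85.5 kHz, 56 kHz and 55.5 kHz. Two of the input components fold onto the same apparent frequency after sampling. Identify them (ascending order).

55.5 kHz, 85.5 kHz

fs/2 = 23.5 kHz.
74.3 kHz mod fs = 27.3 kHz.
27.3 kHz > fs/2 = 23.5 kHz, folds to fs − 27.3 kHz = 19.7 kHz.
85.5 kHz mod fs = 38.5 kHz.
38.5 kHz > fs/2 = 23.5 kHz, folds to fs − 38.5 kHz = 8.5 kHz.
56 kHz mod fs = 9 kHz.
9 kHz ≤ fs/2 = 23.5 kHz, appears at 9 kHz.
55.5 kHz mod fs = 8.5 kHz.
8.5 kHz ≤ fs/2 = 23.5 kHz, appears at 8.5 kHz.
55.5 kHz and 85.5 kHz both map to 8.5 kHz.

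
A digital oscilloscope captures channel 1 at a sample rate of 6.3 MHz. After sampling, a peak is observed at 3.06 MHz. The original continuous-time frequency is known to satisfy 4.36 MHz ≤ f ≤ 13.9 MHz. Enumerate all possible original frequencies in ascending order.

9.36 MHz, 9.54 MHz

Frequencies that alias to 3.06 MHz are k·fs ± 3.06 MHz for integer k ≥ 0.
k=0: 3.06 MHz.
k=1: 3.24 MHz, 9.36 MHz.
k=2: 9.54 MHz, 15.66 MHz.
k=3: 15.84 MHz, 21.96 MHz.
Within [4.36 MHz, 13.9 MHz]: 9.36 MHz, 9.54 MHz.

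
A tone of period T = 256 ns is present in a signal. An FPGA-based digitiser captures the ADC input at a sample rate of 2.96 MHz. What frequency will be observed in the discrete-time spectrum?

0.94625 MHz

T = 256 ns → f = 1/T = 3.90625 MHz.
3.90625 MHz mod fs = 0.94625 MHz.
0.94625 MHz ≤ fs/2 = 1.48 MHz, appears at 0.94625 MHz.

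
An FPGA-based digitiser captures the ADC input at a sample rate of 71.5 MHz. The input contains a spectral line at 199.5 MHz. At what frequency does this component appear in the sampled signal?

15 MHz

199.5 MHz mod fs = 56.5 MHz.
56.5 MHz > fs/2 = 35.75 MHz, folds to fs − 56.5 MHz = 15 MHz.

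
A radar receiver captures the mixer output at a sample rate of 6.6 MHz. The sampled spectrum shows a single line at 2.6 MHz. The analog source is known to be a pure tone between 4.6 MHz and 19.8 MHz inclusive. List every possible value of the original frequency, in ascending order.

Frequencies that alias to 2.6 MHz are k·fs ± 2.6 MHz for integer k ≥ 0.
k=0: 2.6 MHz.
k=1: 4 MHz, 9.2 MHz.
k=2: 10.6 MHz, 15.8 MHz.
k=3: 17.2 MHz, 22.4 MHz.
k=4: 23.8 MHz, 29 MHz.
Within [4.6 MHz, 19.8 MHz]: 9.2 MHz, 10.6 MHz, 15.8 MHz, 17.2 MHz.

9.2 MHz, 10.6 MHz, 15.8 MHz, 17.2 MHz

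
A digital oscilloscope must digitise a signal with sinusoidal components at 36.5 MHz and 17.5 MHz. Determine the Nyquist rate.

73 MHz

Highest-frequency component: 36.5 MHz.
Nyquist rate = 2 × 36.5 MHz = 73 MHz.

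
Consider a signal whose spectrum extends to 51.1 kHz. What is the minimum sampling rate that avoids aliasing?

102.2 kHz

Nyquist rate = 2 × 51.1 kHz = 102.2 kHz.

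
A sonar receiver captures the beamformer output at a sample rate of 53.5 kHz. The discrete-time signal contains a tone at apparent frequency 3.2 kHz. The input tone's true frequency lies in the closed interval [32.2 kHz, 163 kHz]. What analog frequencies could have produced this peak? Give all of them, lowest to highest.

Frequencies that alias to 3.2 kHz are k·fs ± 3.2 kHz for integer k ≥ 0.
k=0: 3.2 kHz.
k=1: 50.3 kHz, 56.7 kHz.
k=2: 103.8 kHz, 110.2 kHz.
k=3: 157.3 kHz, 163.7 kHz.
k=4: 210.8 kHz, 217.2 kHz.
Within [32.2 kHz, 163 kHz]: 50.3 kHz, 56.7 kHz, 103.8 kHz, 110.2 kHz, 157.3 kHz.

50.3 kHz, 56.7 kHz, 103.8 kHz, 110.2 kHz, 157.3 kHz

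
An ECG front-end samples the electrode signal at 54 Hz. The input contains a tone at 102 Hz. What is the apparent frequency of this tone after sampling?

102 Hz mod fs = 48 Hz.
48 Hz > fs/2 = 27 Hz, folds to fs − 48 Hz = 6 Hz.

6 Hz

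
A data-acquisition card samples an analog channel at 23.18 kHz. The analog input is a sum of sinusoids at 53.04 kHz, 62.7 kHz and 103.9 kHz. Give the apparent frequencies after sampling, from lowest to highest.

fs/2 = 11.59 kHz.
53.04 kHz mod fs = 6.68 kHz.
6.68 kHz ≤ fs/2 = 11.59 kHz, appears at 6.68 kHz.
62.7 kHz mod fs = 16.34 kHz.
16.34 kHz > fs/2 = 11.59 kHz, folds to fs − 16.34 kHz = 6.84 kHz.
103.9 kHz mod fs = 11.18 kHz.
11.18 kHz ≤ fs/2 = 11.59 kHz, appears at 11.18 kHz.
Distinct values: {6.68 kHz, 6.84 kHz, 11.18 kHz}.

6.68 kHz, 6.84 kHz, 11.18 kHz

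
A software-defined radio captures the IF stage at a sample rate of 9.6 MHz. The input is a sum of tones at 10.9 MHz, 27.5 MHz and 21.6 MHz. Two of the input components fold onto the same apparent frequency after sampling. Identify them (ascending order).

fs/2 = 4.8 MHz.
10.9 MHz mod fs = 1.3 MHz.
1.3 MHz ≤ fs/2 = 4.8 MHz, appears at 1.3 MHz.
27.5 MHz mod fs = 8.3 MHz.
8.3 MHz > fs/2 = 4.8 MHz, folds to fs − 8.3 MHz = 1.3 MHz.
21.6 MHz mod fs = 2.4 MHz.
2.4 MHz ≤ fs/2 = 4.8 MHz, appears at 2.4 MHz.
10.9 MHz and 27.5 MHz both map to 1.3 MHz.

10.9 MHz, 27.5 MHz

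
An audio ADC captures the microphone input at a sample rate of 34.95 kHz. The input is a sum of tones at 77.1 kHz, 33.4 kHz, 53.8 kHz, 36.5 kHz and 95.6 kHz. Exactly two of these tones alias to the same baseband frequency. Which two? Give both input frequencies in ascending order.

fs/2 = 17.475 kHz.
77.1 kHz mod fs = 7.2 kHz.
7.2 kHz ≤ fs/2 = 17.475 kHz, appears at 7.2 kHz.
33.4 kHz > fs/2 = 17.475 kHz, folds to fs − 33.4 kHz = 1.55 kHz.
53.8 kHz mod fs = 18.85 kHz.
18.85 kHz > fs/2 = 17.475 kHz, folds to fs − 18.85 kHz = 16.1 kHz.
36.5 kHz mod fs = 1.55 kHz.
1.55 kHz ≤ fs/2 = 17.475 kHz, appears at 1.55 kHz.
95.6 kHz mod fs = 25.7 kHz.
25.7 kHz > fs/2 = 17.475 kHz, folds to fs − 25.7 kHz = 9.25 kHz.
33.4 kHz and 36.5 kHz both map to 1.55 kHz.

33.4 kHz, 36.5 kHz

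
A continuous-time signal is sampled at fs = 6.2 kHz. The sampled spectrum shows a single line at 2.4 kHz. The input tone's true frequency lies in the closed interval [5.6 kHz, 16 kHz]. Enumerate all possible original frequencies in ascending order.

Frequencies that alias to 2.4 kHz are k·fs ± 2.4 kHz for integer k ≥ 0.
k=0: 2.4 kHz.
k=1: 3.8 kHz, 8.6 kHz.
k=2: 10 kHz, 14.8 kHz.
k=3: 16.2 kHz, 21 kHz.
Within [5.6 kHz, 16 kHz]: 8.6 kHz, 10 kHz, 14.8 kHz.

8.6 kHz, 10 kHz, 14.8 kHz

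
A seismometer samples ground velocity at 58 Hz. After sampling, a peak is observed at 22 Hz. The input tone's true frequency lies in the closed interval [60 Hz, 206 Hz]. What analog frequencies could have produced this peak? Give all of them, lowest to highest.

80 Hz, 94 Hz, 138 Hz, 152 Hz, 196 Hz

Frequencies that alias to 22 Hz are k·fs ± 22 Hz for integer k ≥ 0.
k=0: 22 Hz.
k=1: 36 Hz, 80 Hz.
k=2: 94 Hz, 138 Hz.
k=3: 152 Hz, 196 Hz.
k=4: 210 Hz, 254 Hz.
Within [60 Hz, 206 Hz]: 80 Hz, 94 Hz, 138 Hz, 152 Hz, 196 Hz.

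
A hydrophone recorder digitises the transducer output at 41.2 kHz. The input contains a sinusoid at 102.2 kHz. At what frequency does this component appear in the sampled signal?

19.8 kHz

102.2 kHz mod fs = 19.8 kHz.
19.8 kHz ≤ fs/2 = 20.6 kHz, appears at 19.8 kHz.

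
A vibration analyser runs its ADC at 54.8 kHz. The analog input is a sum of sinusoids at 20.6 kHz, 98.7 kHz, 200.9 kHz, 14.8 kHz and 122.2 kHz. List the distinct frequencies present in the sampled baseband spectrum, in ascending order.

10.9 kHz, 12.6 kHz, 14.8 kHz, 18.3 kHz, 20.6 kHz

fs/2 = 27.4 kHz.
20.6 kHz ≤ fs/2 = 27.4 kHz, passes unchanged.
98.7 kHz mod fs = 43.9 kHz.
43.9 kHz > fs/2 = 27.4 kHz, folds to fs − 43.9 kHz = 10.9 kHz.
200.9 kHz mod fs = 36.5 kHz.
36.5 kHz > fs/2 = 27.4 kHz, folds to fs − 36.5 kHz = 18.3 kHz.
14.8 kHz ≤ fs/2 = 27.4 kHz, passes unchanged.
122.2 kHz mod fs = 12.6 kHz.
12.6 kHz ≤ fs/2 = 27.4 kHz, appears at 12.6 kHz.
Distinct values: {10.9 kHz, 12.6 kHz, 14.8 kHz, 18.3 kHz, 20.6 kHz}.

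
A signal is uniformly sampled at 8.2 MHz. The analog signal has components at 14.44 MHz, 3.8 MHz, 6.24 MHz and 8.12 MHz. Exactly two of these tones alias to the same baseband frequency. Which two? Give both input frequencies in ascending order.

fs/2 = 4.1 MHz.
14.44 MHz mod fs = 6.24 MHz.
6.24 MHz > fs/2 = 4.1 MHz, folds to fs − 6.24 MHz = 1.96 MHz.
3.8 MHz ≤ fs/2 = 4.1 MHz, passes unchanged.
6.24 MHz > fs/2 = 4.1 MHz, folds to fs − 6.24 MHz = 1.96 MHz.
8.12 MHz > fs/2 = 4.1 MHz, folds to fs − 8.12 MHz = 0.08 MHz.
6.24 MHz and 14.44 MHz both map to 1.96 MHz.

6.24 MHz, 14.44 MHz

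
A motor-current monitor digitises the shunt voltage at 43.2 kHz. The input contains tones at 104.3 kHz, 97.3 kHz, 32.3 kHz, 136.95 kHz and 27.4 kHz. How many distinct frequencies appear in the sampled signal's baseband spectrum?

fs/2 = 21.6 kHz.
104.3 kHz mod fs = 17.9 kHz.
17.9 kHz ≤ fs/2 = 21.6 kHz, appears at 17.9 kHz.
97.3 kHz mod fs = 10.9 kHz.
10.9 kHz ≤ fs/2 = 21.6 kHz, appears at 10.9 kHz.
32.3 kHz > fs/2 = 21.6 kHz, folds to fs − 32.3 kHz = 10.9 kHz.
136.95 kHz mod fs = 7.35 kHz.
7.35 kHz ≤ fs/2 = 21.6 kHz, appears at 7.35 kHz.
27.4 kHz > fs/2 = 21.6 kHz, folds to fs − 27.4 kHz = 15.8 kHz.
Distinct values: {7.35 kHz, 10.9 kHz, 15.8 kHz, 17.9 kHz} → 4.

4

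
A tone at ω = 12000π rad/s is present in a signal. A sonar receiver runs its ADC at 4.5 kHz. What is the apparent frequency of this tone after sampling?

1.5 kHz

ω = 12000π rad/s → f = ω/(2π) = 6000 Hz = 6 kHz.
6 kHz mod fs = 1.5 kHz.
1.5 kHz ≤ fs/2 = 2.25 kHz, appears at 1.5 kHz.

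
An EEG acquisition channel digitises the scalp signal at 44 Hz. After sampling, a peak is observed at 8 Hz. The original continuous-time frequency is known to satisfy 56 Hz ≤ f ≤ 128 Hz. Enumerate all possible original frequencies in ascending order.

Frequencies that alias to 8 Hz are k·fs ± 8 Hz for integer k ≥ 0.
k=0: 8 Hz.
k=1: 36 Hz, 52 Hz.
k=2: 80 Hz, 96 Hz.
k=3: 124 Hz, 140 Hz.
k=4: 168 Hz, 184 Hz.
Within [56 Hz, 128 Hz]: 80 Hz, 96 Hz, 124 Hz.

80 Hz, 96 Hz, 124 Hz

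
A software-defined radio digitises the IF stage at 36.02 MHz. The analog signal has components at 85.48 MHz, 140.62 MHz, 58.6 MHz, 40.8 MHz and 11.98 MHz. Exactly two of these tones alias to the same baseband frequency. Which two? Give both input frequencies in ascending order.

58.6 MHz, 85.48 MHz

fs/2 = 18.01 MHz.
85.48 MHz mod fs = 13.44 MHz.
13.44 MHz ≤ fs/2 = 18.01 MHz, appears at 13.44 MHz.
140.62 MHz mod fs = 32.56 MHz.
32.56 MHz > fs/2 = 18.01 MHz, folds to fs − 32.56 MHz = 3.46 MHz.
58.6 MHz mod fs = 22.58 MHz.
22.58 MHz > fs/2 = 18.01 MHz, folds to fs − 22.58 MHz = 13.44 MHz.
40.8 MHz mod fs = 4.78 MHz.
4.78 MHz ≤ fs/2 = 18.01 MHz, appears at 4.78 MHz.
11.98 MHz ≤ fs/2 = 18.01 MHz, passes unchanged.
58.6 MHz and 85.48 MHz both map to 13.44 MHz.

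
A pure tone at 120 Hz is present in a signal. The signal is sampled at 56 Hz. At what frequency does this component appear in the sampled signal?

8 Hz

120 Hz mod fs = 8 Hz.
8 Hz ≤ fs/2 = 28 Hz, appears at 8 Hz.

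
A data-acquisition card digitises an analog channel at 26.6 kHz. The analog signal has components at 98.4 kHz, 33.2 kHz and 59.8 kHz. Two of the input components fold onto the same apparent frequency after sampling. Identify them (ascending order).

fs/2 = 13.3 kHz.
98.4 kHz mod fs = 18.6 kHz.
18.6 kHz > fs/2 = 13.3 kHz, folds to fs − 18.6 kHz = 8 kHz.
33.2 kHz mod fs = 6.6 kHz.
6.6 kHz ≤ fs/2 = 13.3 kHz, appears at 6.6 kHz.
59.8 kHz mod fs = 6.6 kHz.
6.6 kHz ≤ fs/2 = 13.3 kHz, appears at 6.6 kHz.
33.2 kHz and 59.8 kHz both map to 6.6 kHz.

33.2 kHz, 59.8 kHz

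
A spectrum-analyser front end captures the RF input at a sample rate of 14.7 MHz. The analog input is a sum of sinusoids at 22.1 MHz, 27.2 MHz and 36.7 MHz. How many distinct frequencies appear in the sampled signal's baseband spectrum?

2

fs/2 = 7.35 MHz.
22.1 MHz mod fs = 7.4 MHz.
7.4 MHz > fs/2 = 7.35 MHz, folds to fs − 7.4 MHz = 7.3 MHz.
27.2 MHz mod fs = 12.5 MHz.
12.5 MHz > fs/2 = 7.35 MHz, folds to fs − 12.5 MHz = 2.2 MHz.
36.7 MHz mod fs = 7.3 MHz.
7.3 MHz ≤ fs/2 = 7.35 MHz, appears at 7.3 MHz.
Distinct values: {2.2 MHz, 7.3 MHz} → 2.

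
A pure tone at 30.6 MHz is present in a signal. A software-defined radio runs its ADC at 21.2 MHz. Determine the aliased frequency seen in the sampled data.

30.6 MHz mod fs = 9.4 MHz.
9.4 MHz ≤ fs/2 = 10.6 MHz, appears at 9.4 MHz.

9.4 MHz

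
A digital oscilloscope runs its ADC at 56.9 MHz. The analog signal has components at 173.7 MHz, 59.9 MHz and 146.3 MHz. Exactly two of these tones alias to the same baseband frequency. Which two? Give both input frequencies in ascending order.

59.9 MHz, 173.7 MHz

fs/2 = 28.45 MHz.
173.7 MHz mod fs = 3 MHz.
3 MHz ≤ fs/2 = 28.45 MHz, appears at 3 MHz.
59.9 MHz mod fs = 3 MHz.
3 MHz ≤ fs/2 = 28.45 MHz, appears at 3 MHz.
146.3 MHz mod fs = 32.5 MHz.
32.5 MHz > fs/2 = 28.45 MHz, folds to fs − 32.5 MHz = 24.4 MHz.
59.9 MHz and 173.7 MHz both map to 3 MHz.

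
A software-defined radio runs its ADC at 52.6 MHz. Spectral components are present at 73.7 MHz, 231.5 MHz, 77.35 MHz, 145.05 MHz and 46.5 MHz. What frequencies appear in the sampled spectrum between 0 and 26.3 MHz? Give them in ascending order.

fs/2 = 26.3 MHz.
73.7 MHz mod fs = 21.1 MHz.
21.1 MHz ≤ fs/2 = 26.3 MHz, appears at 21.1 MHz.
231.5 MHz mod fs = 21.1 MHz.
21.1 MHz ≤ fs/2 = 26.3 MHz, appears at 21.1 MHz.
77.35 MHz mod fs = 24.75 MHz.
24.75 MHz ≤ fs/2 = 26.3 MHz, appears at 24.75 MHz.
145.05 MHz mod fs = 39.85 MHz.
39.85 MHz > fs/2 = 26.3 MHz, folds to fs − 39.85 MHz = 12.75 MHz.
46.5 MHz > fs/2 = 26.3 MHz, folds to fs − 46.5 MHz = 6.1 MHz.
Distinct values: {6.1 MHz, 12.75 MHz, 21.1 MHz, 24.75 MHz}.

6.1 MHz, 12.75 MHz, 21.1 MHz, 24.75 MHz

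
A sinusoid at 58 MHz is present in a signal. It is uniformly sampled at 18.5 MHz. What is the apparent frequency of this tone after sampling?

2.5 MHz

58 MHz mod fs = 2.5 MHz.
2.5 MHz ≤ fs/2 = 9.25 MHz, appears at 2.5 MHz.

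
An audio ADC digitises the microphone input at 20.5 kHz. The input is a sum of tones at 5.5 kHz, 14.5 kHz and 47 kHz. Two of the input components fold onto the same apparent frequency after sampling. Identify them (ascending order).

fs/2 = 10.25 kHz.
5.5 kHz ≤ fs/2 = 10.25 kHz, passes unchanged.
14.5 kHz > fs/2 = 10.25 kHz, folds to fs − 14.5 kHz = 6 kHz.
47 kHz mod fs = 6 kHz.
6 kHz ≤ fs/2 = 10.25 kHz, appears at 6 kHz.
14.5 kHz and 47 kHz both map to 6 kHz.

14.5 kHz, 47 kHz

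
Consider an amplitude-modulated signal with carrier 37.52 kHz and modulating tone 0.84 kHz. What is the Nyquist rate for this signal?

AM sidebands sit at fc ± fm = 36.68 kHz and 38.36 kHz.
Highest-frequency component: 38.36 kHz.
Nyquist rate = 2 × 38.36 kHz = 76.72 kHz.

76.72 kHz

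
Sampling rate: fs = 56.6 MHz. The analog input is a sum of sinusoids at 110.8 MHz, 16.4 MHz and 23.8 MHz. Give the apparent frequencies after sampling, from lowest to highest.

fs/2 = 28.3 MHz.
110.8 MHz mod fs = 54.2 MHz.
54.2 MHz > fs/2 = 28.3 MHz, folds to fs − 54.2 MHz = 2.4 MHz.
16.4 MHz ≤ fs/2 = 28.3 MHz, passes unchanged.
23.8 MHz ≤ fs/2 = 28.3 MHz, passes unchanged.
Distinct values: {2.4 MHz, 16.4 MHz, 23.8 MHz}.

2.4 MHz, 16.4 MHz, 23.8 MHz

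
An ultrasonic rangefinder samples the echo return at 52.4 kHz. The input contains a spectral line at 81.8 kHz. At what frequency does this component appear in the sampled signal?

81.8 kHz mod fs = 29.4 kHz.
29.4 kHz > fs/2 = 26.2 kHz, folds to fs − 29.4 kHz = 23 kHz.

23 kHz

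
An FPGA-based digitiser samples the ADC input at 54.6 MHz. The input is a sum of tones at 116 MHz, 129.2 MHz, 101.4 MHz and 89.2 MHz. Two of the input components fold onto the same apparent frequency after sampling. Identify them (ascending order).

fs/2 = 27.3 MHz.
116 MHz mod fs = 6.8 MHz.
6.8 MHz ≤ fs/2 = 27.3 MHz, appears at 6.8 MHz.
129.2 MHz mod fs = 20 MHz.
20 MHz ≤ fs/2 = 27.3 MHz, appears at 20 MHz.
101.4 MHz mod fs = 46.8 MHz.
46.8 MHz > fs/2 = 27.3 MHz, folds to fs − 46.8 MHz = 7.8 MHz.
89.2 MHz mod fs = 34.6 MHz.
34.6 MHz > fs/2 = 27.3 MHz, folds to fs − 34.6 MHz = 20 MHz.
89.2 MHz and 129.2 MHz both map to 20 MHz.

89.2 MHz, 129.2 MHz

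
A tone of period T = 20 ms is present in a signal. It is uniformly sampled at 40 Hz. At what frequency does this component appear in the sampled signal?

T = 20 ms → f = 1/T = 50 Hz.
50 Hz mod fs = 10 Hz.
10 Hz ≤ fs/2 = 20 Hz, appears at 10 Hz.

10 Hz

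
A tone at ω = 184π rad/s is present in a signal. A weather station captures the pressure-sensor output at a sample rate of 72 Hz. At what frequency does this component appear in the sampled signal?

20 Hz

ω = 184π rad/s → f = ω/(2π) = 92 Hz.
92 Hz mod fs = 20 Hz.
20 Hz ≤ fs/2 = 36 Hz, appears at 20 Hz.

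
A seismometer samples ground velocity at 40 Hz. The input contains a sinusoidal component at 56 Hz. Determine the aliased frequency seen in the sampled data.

56 Hz mod fs = 16 Hz.
16 Hz ≤ fs/2 = 20 Hz, appears at 16 Hz.

16 Hz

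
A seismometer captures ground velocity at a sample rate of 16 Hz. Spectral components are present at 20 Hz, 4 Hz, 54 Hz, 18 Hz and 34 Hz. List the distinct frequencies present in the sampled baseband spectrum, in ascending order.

2 Hz, 4 Hz, 6 Hz

fs/2 = 8 Hz.
20 Hz mod fs = 4 Hz.
4 Hz ≤ fs/2 = 8 Hz, appears at 4 Hz.
4 Hz ≤ fs/2 = 8 Hz, passes unchanged.
54 Hz mod fs = 6 Hz.
6 Hz ≤ fs/2 = 8 Hz, appears at 6 Hz.
18 Hz mod fs = 2 Hz.
2 Hz ≤ fs/2 = 8 Hz, appears at 2 Hz.
34 Hz mod fs = 2 Hz.
2 Hz ≤ fs/2 = 8 Hz, appears at 2 Hz.
Distinct values: {2 Hz, 4 Hz, 6 Hz}.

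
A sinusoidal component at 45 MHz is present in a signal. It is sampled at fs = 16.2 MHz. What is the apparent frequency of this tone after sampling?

3.6 MHz

45 MHz mod fs = 12.6 MHz.
12.6 MHz > fs/2 = 8.1 MHz, folds to fs − 12.6 MHz = 3.6 MHz.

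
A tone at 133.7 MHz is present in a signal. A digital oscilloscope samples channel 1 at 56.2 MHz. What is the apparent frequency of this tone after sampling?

21.3 MHz

133.7 MHz mod fs = 21.3 MHz.
21.3 MHz ≤ fs/2 = 28.1 MHz, appears at 21.3 MHz.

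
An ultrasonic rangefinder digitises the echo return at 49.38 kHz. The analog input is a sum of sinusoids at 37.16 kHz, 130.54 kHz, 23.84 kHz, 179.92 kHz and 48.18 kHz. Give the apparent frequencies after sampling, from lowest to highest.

fs/2 = 24.69 kHz.
37.16 kHz > fs/2 = 24.69 kHz, folds to fs − 37.16 kHz = 12.22 kHz.
130.54 kHz mod fs = 31.78 kHz.
31.78 kHz > fs/2 = 24.69 kHz, folds to fs − 31.78 kHz = 17.6 kHz.
23.84 kHz ≤ fs/2 = 24.69 kHz, passes unchanged.
179.92 kHz mod fs = 31.78 kHz.
31.78 kHz > fs/2 = 24.69 kHz, folds to fs − 31.78 kHz = 17.6 kHz.
48.18 kHz > fs/2 = 24.69 kHz, folds to fs − 48.18 kHz = 1.2 kHz.
Distinct values: {1.2 kHz, 12.22 kHz, 17.6 kHz, 23.84 kHz}.

1.2 kHz, 12.22 kHz, 17.6 kHz, 23.84 kHz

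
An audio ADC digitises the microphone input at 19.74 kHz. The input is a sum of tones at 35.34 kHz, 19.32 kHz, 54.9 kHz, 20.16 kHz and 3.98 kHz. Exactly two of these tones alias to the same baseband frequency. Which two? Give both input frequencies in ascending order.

fs/2 = 9.87 kHz.
35.34 kHz mod fs = 15.6 kHz.
15.6 kHz > fs/2 = 9.87 kHz, folds to fs − 15.6 kHz = 4.14 kHz.
19.32 kHz > fs/2 = 9.87 kHz, folds to fs − 19.32 kHz = 0.42 kHz.
54.9 kHz mod fs = 15.42 kHz.
15.42 kHz > fs/2 = 9.87 kHz, folds to fs − 15.42 kHz = 4.32 kHz.
20.16 kHz mod fs = 0.42 kHz.
0.42 kHz ≤ fs/2 = 9.87 kHz, appears at 0.42 kHz.
3.98 kHz ≤ fs/2 = 9.87 kHz, passes unchanged.
19.32 kHz and 20.16 kHz both map to 0.42 kHz.

19.32 kHz, 20.16 kHz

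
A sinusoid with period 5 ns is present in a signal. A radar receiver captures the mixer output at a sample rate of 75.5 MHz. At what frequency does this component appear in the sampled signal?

T = 5 ns → f = 1/T = 200 MHz.
200 MHz mod fs = 49 MHz.
49 MHz > fs/2 = 37.75 MHz, folds to fs − 49 MHz = 26.5 MHz.

26.5 MHz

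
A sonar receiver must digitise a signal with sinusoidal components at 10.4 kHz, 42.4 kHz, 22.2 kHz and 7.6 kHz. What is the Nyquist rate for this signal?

Highest-frequency component: 42.4 kHz.
Nyquist rate = 2 × 42.4 kHz = 84.8 kHz.

84.8 kHz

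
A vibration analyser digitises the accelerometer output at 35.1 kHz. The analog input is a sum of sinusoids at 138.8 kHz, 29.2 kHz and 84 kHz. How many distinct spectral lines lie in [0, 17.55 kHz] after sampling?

fs/2 = 17.55 kHz.
138.8 kHz mod fs = 33.5 kHz.
33.5 kHz > fs/2 = 17.55 kHz, folds to fs − 33.5 kHz = 1.6 kHz.
29.2 kHz > fs/2 = 17.55 kHz, folds to fs − 29.2 kHz = 5.9 kHz.
84 kHz mod fs = 13.8 kHz.
13.8 kHz ≤ fs/2 = 17.55 kHz, appears at 13.8 kHz.
Distinct values: {1.6 kHz, 5.9 kHz, 13.8 kHz} → 3.

3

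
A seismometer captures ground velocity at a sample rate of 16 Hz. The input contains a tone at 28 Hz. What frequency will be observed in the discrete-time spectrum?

28 Hz mod fs = 12 Hz.
12 Hz > fs/2 = 8 Hz, folds to fs − 12 Hz = 4 Hz.

4 Hz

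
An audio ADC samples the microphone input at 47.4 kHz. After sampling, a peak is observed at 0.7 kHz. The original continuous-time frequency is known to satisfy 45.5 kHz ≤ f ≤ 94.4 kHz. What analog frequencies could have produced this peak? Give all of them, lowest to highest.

Frequencies that alias to 0.7 kHz are k·fs ± 0.7 kHz for integer k ≥ 0.
k=0: 0.7 kHz.
k=1: 46.7 kHz, 48.1 kHz.
k=2: 94.1 kHz, 95.5 kHz.
k=3: 141.5 kHz, 142.9 kHz.
Within [45.5 kHz, 94.4 kHz]: 46.7 kHz, 48.1 kHz, 94.1 kHz.

46.7 kHz, 48.1 kHz, 94.1 kHz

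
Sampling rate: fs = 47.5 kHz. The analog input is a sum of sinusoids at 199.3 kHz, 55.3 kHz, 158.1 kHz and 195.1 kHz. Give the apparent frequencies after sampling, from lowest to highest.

fs/2 = 23.75 kHz.
199.3 kHz mod fs = 9.3 kHz.
9.3 kHz ≤ fs/2 = 23.75 kHz, appears at 9.3 kHz.
55.3 kHz mod fs = 7.8 kHz.
7.8 kHz ≤ fs/2 = 23.75 kHz, appears at 7.8 kHz.
158.1 kHz mod fs = 15.6 kHz.
15.6 kHz ≤ fs/2 = 23.75 kHz, appears at 15.6 kHz.
195.1 kHz mod fs = 5.1 kHz.
5.1 kHz ≤ fs/2 = 23.75 kHz, appears at 5.1 kHz.
Distinct values: {5.1 kHz, 7.8 kHz, 9.3 kHz, 15.6 kHz}.

5.1 kHz, 7.8 kHz, 9.3 kHz, 15.6 kHz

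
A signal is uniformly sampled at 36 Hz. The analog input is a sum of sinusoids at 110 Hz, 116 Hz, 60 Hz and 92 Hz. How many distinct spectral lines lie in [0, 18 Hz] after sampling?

4

fs/2 = 18 Hz.
110 Hz mod fs = 2 Hz.
2 Hz ≤ fs/2 = 18 Hz, appears at 2 Hz.
116 Hz mod fs = 8 Hz.
8 Hz ≤ fs/2 = 18 Hz, appears at 8 Hz.
60 Hz mod fs = 24 Hz.
24 Hz > fs/2 = 18 Hz, folds to fs − 24 Hz = 12 Hz.
92 Hz mod fs = 20 Hz.
20 Hz > fs/2 = 18 Hz, folds to fs − 20 Hz = 16 Hz.
Distinct values: {2 Hz, 8 Hz, 12 Hz, 16 Hz} → 4.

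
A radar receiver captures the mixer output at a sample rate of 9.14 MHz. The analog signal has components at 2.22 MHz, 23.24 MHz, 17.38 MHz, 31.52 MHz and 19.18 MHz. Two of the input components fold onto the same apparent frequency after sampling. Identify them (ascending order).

fs/2 = 4.57 MHz.
2.22 MHz ≤ fs/2 = 4.57 MHz, passes unchanged.
23.24 MHz mod fs = 4.96 MHz.
4.96 MHz > fs/2 = 4.57 MHz, folds to fs − 4.96 MHz = 4.18 MHz.
17.38 MHz mod fs = 8.24 MHz.
8.24 MHz > fs/2 = 4.57 MHz, folds to fs − 8.24 MHz = 0.9 MHz.
31.52 MHz mod fs = 4.1 MHz.
4.1 MHz ≤ fs/2 = 4.57 MHz, appears at 4.1 MHz.
19.18 MHz mod fs = 0.9 MHz.
0.9 MHz ≤ fs/2 = 4.57 MHz, appears at 0.9 MHz.
17.38 MHz and 19.18 MHz both map to 0.9 MHz.

17.38 MHz, 19.18 MHz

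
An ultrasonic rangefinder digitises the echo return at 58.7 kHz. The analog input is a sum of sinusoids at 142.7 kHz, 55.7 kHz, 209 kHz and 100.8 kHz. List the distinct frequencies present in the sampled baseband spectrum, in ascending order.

fs/2 = 29.35 kHz.
142.7 kHz mod fs = 25.3 kHz.
25.3 kHz ≤ fs/2 = 29.35 kHz, appears at 25.3 kHz.
55.7 kHz > fs/2 = 29.35 kHz, folds to fs − 55.7 kHz = 3 kHz.
209 kHz mod fs = 32.9 kHz.
32.9 kHz > fs/2 = 29.35 kHz, folds to fs − 32.9 kHz = 25.8 kHz.
100.8 kHz mod fs = 42.1 kHz.
42.1 kHz > fs/2 = 29.35 kHz, folds to fs − 42.1 kHz = 16.6 kHz.
Distinct values: {3 kHz, 16.6 kHz, 25.3 kHz, 25.8 kHz}.

3 kHz, 16.6 kHz, 25.3 kHz, 25.8 kHz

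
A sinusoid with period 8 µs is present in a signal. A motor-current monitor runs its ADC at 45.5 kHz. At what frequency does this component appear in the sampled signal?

11.5 kHz

T = 8 µs → f = 1/T = 125 kHz.
125 kHz mod fs = 34 kHz.
34 kHz > fs/2 = 22.75 kHz, folds to fs − 34 kHz = 11.5 kHz.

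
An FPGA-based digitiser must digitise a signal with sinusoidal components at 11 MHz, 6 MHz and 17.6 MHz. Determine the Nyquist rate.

35.2 MHz

Highest-frequency component: 17.6 MHz.
Nyquist rate = 2 × 17.6 MHz = 35.2 MHz.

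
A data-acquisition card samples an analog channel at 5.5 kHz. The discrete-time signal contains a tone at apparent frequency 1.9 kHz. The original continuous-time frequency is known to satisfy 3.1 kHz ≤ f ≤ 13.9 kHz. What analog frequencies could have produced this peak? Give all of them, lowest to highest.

3.6 kHz, 7.4 kHz, 9.1 kHz, 12.9 kHz

Frequencies that alias to 1.9 kHz are k·fs ± 1.9 kHz for integer k ≥ 0.
k=0: 1.9 kHz.
k=1: 3.6 kHz, 7.4 kHz.
k=2: 9.1 kHz, 12.9 kHz.
k=3: 14.6 kHz, 18.4 kHz.
Within [3.1 kHz, 13.9 kHz]: 3.6 kHz, 7.4 kHz, 9.1 kHz, 12.9 kHz.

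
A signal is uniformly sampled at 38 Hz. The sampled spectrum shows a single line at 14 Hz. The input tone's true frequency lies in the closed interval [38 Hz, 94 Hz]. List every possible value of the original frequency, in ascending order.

52 Hz, 62 Hz, 90 Hz

Frequencies that alias to 14 Hz are k·fs ± 14 Hz for integer k ≥ 0.
k=0: 14 Hz.
k=1: 24 Hz, 52 Hz.
k=2: 62 Hz, 90 Hz.
k=3: 100 Hz, 128 Hz.
Within [38 Hz, 94 Hz]: 52 Hz, 62 Hz, 90 Hz.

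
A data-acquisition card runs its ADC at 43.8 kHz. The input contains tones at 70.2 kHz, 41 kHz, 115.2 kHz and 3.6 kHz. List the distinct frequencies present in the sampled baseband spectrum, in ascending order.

2.8 kHz, 3.6 kHz, 16.2 kHz, 17.4 kHz

fs/2 = 21.9 kHz.
70.2 kHz mod fs = 26.4 kHz.
26.4 kHz > fs/2 = 21.9 kHz, folds to fs − 26.4 kHz = 17.4 kHz.
41 kHz > fs/2 = 21.9 kHz, folds to fs − 41 kHz = 2.8 kHz.
115.2 kHz mod fs = 27.6 kHz.
27.6 kHz > fs/2 = 21.9 kHz, folds to fs − 27.6 kHz = 16.2 kHz.
3.6 kHz ≤ fs/2 = 21.9 kHz, passes unchanged.
Distinct values: {2.8 kHz, 3.6 kHz, 16.2 kHz, 17.4 kHz}.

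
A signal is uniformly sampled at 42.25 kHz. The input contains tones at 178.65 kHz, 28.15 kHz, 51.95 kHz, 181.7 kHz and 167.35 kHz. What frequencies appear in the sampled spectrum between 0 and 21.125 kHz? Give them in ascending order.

fs/2 = 21.125 kHz.
178.65 kHz mod fs = 9.65 kHz.
9.65 kHz ≤ fs/2 = 21.125 kHz, appears at 9.65 kHz.
28.15 kHz > fs/2 = 21.125 kHz, folds to fs − 28.15 kHz = 14.1 kHz.
51.95 kHz mod fs = 9.7 kHz.
9.7 kHz ≤ fs/2 = 21.125 kHz, appears at 9.7 kHz.
181.7 kHz mod fs = 12.7 kHz.
12.7 kHz ≤ fs/2 = 21.125 kHz, appears at 12.7 kHz.
167.35 kHz mod fs = 40.6 kHz.
40.6 kHz > fs/2 = 21.125 kHz, folds to fs − 40.6 kHz = 1.65 kHz.
Distinct values: {1.65 kHz, 9.65 kHz, 9.7 kHz, 12.7 kHz, 14.1 kHz}.

1.65 kHz, 9.65 kHz, 9.7 kHz, 12.7 kHz, 14.1 kHz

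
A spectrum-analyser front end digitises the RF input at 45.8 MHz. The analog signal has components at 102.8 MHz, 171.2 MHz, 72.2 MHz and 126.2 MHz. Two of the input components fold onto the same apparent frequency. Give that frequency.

fs/2 = 22.9 MHz.
102.8 MHz mod fs = 11.2 MHz.
11.2 MHz ≤ fs/2 = 22.9 MHz, appears at 11.2 MHz.
171.2 MHz mod fs = 33.8 MHz.
33.8 MHz > fs/2 = 22.9 MHz, folds to fs − 33.8 MHz = 12 MHz.
72.2 MHz mod fs = 26.4 MHz.
26.4 MHz > fs/2 = 22.9 MHz, folds to fs − 26.4 MHz = 19.4 MHz.
126.2 MHz mod fs = 34.6 MHz.
34.6 MHz > fs/2 = 22.9 MHz, folds to fs − 34.6 MHz = 11.2 MHz.
102.8 MHz and 126.2 MHz both map to 11.2 MHz.

11.2 MHz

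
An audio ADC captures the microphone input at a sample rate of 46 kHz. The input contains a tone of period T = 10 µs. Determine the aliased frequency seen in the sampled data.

8 kHz

T = 10 µs → f = 1/T = 100 kHz.
100 kHz mod fs = 8 kHz.
8 kHz ≤ fs/2 = 23 kHz, appears at 8 kHz.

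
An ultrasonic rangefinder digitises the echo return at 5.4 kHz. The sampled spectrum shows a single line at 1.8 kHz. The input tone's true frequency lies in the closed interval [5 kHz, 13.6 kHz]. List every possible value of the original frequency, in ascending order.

Frequencies that alias to 1.8 kHz are k·fs ± 1.8 kHz for integer k ≥ 0.
k=0: 1.8 kHz.
k=1: 3.6 kHz, 7.2 kHz.
k=2: 9 kHz, 12.6 kHz.
k=3: 14.4 kHz, 18 kHz.
Within [5 kHz, 13.6 kHz]: 7.2 kHz, 9 kHz, 12.6 kHz.

7.2 kHz, 9 kHz, 12.6 kHz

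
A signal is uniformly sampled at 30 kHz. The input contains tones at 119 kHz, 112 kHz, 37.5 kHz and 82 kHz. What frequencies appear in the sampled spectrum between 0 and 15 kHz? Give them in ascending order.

fs/2 = 15 kHz.
119 kHz mod fs = 29 kHz.
29 kHz > fs/2 = 15 kHz, folds to fs − 29 kHz = 1 kHz.
112 kHz mod fs = 22 kHz.
22 kHz > fs/2 = 15 kHz, folds to fs − 22 kHz = 8 kHz.
37.5 kHz mod fs = 7.5 kHz.
7.5 kHz ≤ fs/2 = 15 kHz, appears at 7.5 kHz.
82 kHz mod fs = 22 kHz.
22 kHz > fs/2 = 15 kHz, folds to fs − 22 kHz = 8 kHz.
Distinct values: {1 kHz, 7.5 kHz, 8 kHz}.

1 kHz, 7.5 kHz, 8 kHz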